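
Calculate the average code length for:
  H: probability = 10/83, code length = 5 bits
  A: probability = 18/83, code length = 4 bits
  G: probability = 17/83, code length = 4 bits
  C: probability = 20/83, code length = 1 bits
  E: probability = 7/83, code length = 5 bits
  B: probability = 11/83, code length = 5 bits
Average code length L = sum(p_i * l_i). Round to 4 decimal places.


Weighted contributions p_i * l_i:
  H: (10/83) * 5 = 50/83
  A: (18/83) * 4 = 72/83
  G: (17/83) * 4 = 68/83
  C: (20/83) * 1 = 20/83
  E: (7/83) * 5 = 35/83
  B: (11/83) * 5 = 55/83
Sum = (50 + 72 + 68 + 20 + 35 + 55)/83 = 300/83

L = 300/83 = 3.6145 bits/symbol


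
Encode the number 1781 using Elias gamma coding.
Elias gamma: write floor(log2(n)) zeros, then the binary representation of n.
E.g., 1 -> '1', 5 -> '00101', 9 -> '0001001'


num_bits = floor(log2(1781)) + 1 = 11
leading_zeros = num_bits - 1 = 10
binary(1781) = 11011110101

Elias gamma(1781) = '0000000000' + '11011110101' = 000000000011011110101 (21 bits)


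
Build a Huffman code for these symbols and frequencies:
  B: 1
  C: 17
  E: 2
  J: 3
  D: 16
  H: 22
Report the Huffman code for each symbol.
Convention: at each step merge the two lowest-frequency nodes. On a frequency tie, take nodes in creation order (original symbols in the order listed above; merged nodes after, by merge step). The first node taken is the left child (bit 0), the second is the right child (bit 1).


Huffman tree construction:
Step 1: Merge B(1) + E(2) = 3
Step 2: Merge J(3) + (B+E)(3) = 6
Step 3: Merge (J+(B+E))(6) + D(16) = 22
Step 4: Merge C(17) + H(22) = 39
Step 5: Merge ((J+(B+E))+D)(22) + (C+H)(39) = 61
Read each symbol's code off the tree from the root (left child = 0, right child = 1).

Codes:
  B: 0010 (length 4)
  C: 10 (length 2)
  E: 0011 (length 4)
  J: 000 (length 3)
  D: 01 (length 2)
  H: 11 (length 2)
Average code length: 131/61 = 2.1475 bits/symbol


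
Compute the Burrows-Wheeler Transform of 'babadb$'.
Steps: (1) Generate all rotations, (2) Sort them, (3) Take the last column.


Rotations (sorted):
  0: $babadb -> last char: b
  1: abadb$b -> last char: b
  2: adb$bab -> last char: b
  3: b$babad -> last char: d
  4: babadb$ -> last char: $
  5: badb$ba -> last char: a
  6: db$baba -> last char: a


BWT = bbbd$aa


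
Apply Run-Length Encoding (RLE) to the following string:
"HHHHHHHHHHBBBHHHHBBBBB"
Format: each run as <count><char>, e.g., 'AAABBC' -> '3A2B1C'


Scanning runs left to right:
  i=0: run of 'H' x 10 -> '10H'
  i=10: run of 'B' x 3 -> '3B'
  i=13: run of 'H' x 4 -> '4H'
  i=17: run of 'B' x 5 -> '5B'

RLE = 10H3B4H5B


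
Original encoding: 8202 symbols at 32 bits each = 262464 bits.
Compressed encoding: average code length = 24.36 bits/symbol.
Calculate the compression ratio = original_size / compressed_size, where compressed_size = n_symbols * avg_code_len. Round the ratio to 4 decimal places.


original_size = n_symbols * orig_bits = 8202 * 32 = 262464 bits
compressed_size = n_symbols * avg_code_len = 8202 * 24.36 = 199800.72 bits
ratio = original_size / compressed_size = 262464 / 199800.72 = 1.3136

Compression ratio = 1.3136


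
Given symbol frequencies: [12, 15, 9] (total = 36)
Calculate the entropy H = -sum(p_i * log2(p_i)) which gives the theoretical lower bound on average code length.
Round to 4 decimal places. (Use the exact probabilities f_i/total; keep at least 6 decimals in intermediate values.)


Per-symbol terms -p_i * log2(p_i) with p_i = f_i/36:
  p = 12/36 = 0.333333: log2(p) = -1.584963, -p*log2(p) = 0.528321
  p = 15/36 = 0.416667: log2(p) = -1.263034, -p*log2(p) = 0.526264
  p = 9/36 = 0.250000: log2(p) = -2.000000, -p*log2(p) = 0.500000
H = 0.528321 + 0.526264 + 0.500000 = 1.554585

H = 1.5546 bits/symbol


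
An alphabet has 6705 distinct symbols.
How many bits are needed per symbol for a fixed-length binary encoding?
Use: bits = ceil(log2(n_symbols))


log2(6705) = 12.711
Bracket: 2^12 = 4096 < 6705 <= 2^13 = 8192
So ceil(log2(6705)) = 13

bits = ceil(log2(6705)) = ceil(12.711) = 13 bits


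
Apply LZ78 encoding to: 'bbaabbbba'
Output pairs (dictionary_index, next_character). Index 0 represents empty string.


LZ78 encoding steps:
Dictionary: {0: ''}
Step 1: w='' (idx 0), next='b' -> output (0, 'b'), add 'b' as idx 1
Step 2: w='b' (idx 1), next='a' -> output (1, 'a'), add 'ba' as idx 2
Step 3: w='' (idx 0), next='a' -> output (0, 'a'), add 'a' as idx 3
Step 4: w='b' (idx 1), next='b' -> output (1, 'b'), add 'bb' as idx 4
Step 5: w='bb' (idx 4), next='a' -> output (4, 'a'), add 'bba' as idx 5


Encoded: [(0, 'b'), (1, 'a'), (0, 'a'), (1, 'b'), (4, 'a')]


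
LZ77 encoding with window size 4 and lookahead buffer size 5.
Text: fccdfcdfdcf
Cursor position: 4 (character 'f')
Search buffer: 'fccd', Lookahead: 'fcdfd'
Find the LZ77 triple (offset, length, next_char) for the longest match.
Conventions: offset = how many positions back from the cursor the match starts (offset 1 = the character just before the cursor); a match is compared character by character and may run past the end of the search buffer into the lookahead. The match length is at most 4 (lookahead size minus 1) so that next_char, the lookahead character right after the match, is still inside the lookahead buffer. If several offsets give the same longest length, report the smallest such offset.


Try each offset into the search buffer:
  offset=1 (pos 3, char 'd'): match length 0
  offset=2 (pos 2, char 'c'): match length 0
  offset=3 (pos 1, char 'c'): match length 0
  offset=4 (pos 0, char 'f'): match length 2
Longest match has length 2 at offset 4.
next_char = character at position 4 + 2 = 6 -> 'd'

Best match: offset=4, length=2 (matching 'fc' starting at position 0)
LZ77 triple: (4, 2, 'd')


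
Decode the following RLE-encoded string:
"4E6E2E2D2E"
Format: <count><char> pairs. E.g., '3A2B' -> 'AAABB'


Expanding each <count><char> pair:
  4E -> 'EEEE'
  6E -> 'EEEEEE'
  2E -> 'EE'
  2D -> 'DD'
  2E -> 'EE'

Decoded = EEEEEEEEEEEEDDEE


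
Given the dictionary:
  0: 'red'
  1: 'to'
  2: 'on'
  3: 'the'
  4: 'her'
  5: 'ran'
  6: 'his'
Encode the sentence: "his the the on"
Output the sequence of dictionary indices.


Look up each word in the dictionary:
  'his' -> 6
  'the' -> 3
  'the' -> 3
  'on' -> 2

Encoded: [6, 3, 3, 2]


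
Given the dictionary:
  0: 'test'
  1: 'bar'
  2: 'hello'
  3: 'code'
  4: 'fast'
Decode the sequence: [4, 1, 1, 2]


Look up each index in the dictionary:
  4 -> 'fast'
  1 -> 'bar'
  1 -> 'bar'
  2 -> 'hello'

Decoded: "fast bar bar hello"


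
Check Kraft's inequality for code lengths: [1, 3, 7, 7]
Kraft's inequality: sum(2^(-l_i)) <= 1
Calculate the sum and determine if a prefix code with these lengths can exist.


Sum = 2^(-1) + 2^(-3) + 2^(-7) + 2^(-7)
    = 0.5 + 0.125 + 0.0078125 + 0.0078125
    = 82/128 = 0.640625
Since 0.640625 <= 1, Kraft's inequality IS satisfied.
A prefix code with these lengths CAN exist.

Kraft sum = 0.640625. Satisfied.


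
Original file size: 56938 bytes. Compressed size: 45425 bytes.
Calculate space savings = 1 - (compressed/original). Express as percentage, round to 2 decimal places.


ratio = compressed/original = 45425/56938 = 0.797798
savings = 1 - ratio = 1 - 0.797798 = 0.202202
as a percentage: 0.202202 * 100 = 20.22%

Space savings = 1 - 45425/56938 = 20.22%


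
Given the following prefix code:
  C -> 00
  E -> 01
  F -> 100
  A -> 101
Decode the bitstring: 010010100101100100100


Decoding step by step:
Bits 01 -> E
Bits 00 -> C
Bits 101 -> A
Bits 00 -> C
Bits 101 -> A
Bits 100 -> F
Bits 100 -> F
Bits 100 -> F


Decoded message: ECACAFFF


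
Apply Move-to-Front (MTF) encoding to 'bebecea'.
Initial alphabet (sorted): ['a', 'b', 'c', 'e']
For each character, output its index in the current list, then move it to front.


MTF encoding:
'b': index 1 in ['a', 'b', 'c', 'e'] -> ['b', 'a', 'c', 'e']
'e': index 3 in ['b', 'a', 'c', 'e'] -> ['e', 'b', 'a', 'c']
'b': index 1 in ['e', 'b', 'a', 'c'] -> ['b', 'e', 'a', 'c']
'e': index 1 in ['b', 'e', 'a', 'c'] -> ['e', 'b', 'a', 'c']
'c': index 3 in ['e', 'b', 'a', 'c'] -> ['c', 'e', 'b', 'a']
'e': index 1 in ['c', 'e', 'b', 'a'] -> ['e', 'c', 'b', 'a']
'a': index 3 in ['e', 'c', 'b', 'a'] -> ['a', 'e', 'c', 'b']


Output: [1, 3, 1, 1, 3, 1, 3]


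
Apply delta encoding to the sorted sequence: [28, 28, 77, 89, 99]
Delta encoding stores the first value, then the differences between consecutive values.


First value: 28
Deltas:
  28 - 28 = 0
  77 - 28 = 49
  89 - 77 = 12
  99 - 89 = 10


Delta encoded: [28, 0, 49, 12, 10]


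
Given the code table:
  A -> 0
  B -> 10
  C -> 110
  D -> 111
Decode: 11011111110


Decoding:
110 -> C
111 -> D
111 -> D
10 -> B


Result: CDDB


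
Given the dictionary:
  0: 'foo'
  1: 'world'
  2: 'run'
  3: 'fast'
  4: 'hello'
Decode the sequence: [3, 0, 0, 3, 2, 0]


Look up each index in the dictionary:
  3 -> 'fast'
  0 -> 'foo'
  0 -> 'foo'
  3 -> 'fast'
  2 -> 'run'
  0 -> 'foo'

Decoded: "fast foo foo fast run foo"


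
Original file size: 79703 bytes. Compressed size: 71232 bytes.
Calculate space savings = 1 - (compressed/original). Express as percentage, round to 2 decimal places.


ratio = compressed/original = 71232/79703 = 0.893718
savings = 1 - ratio = 1 - 0.893718 = 0.106282
as a percentage: 0.106282 * 100 = 10.63%

Space savings = 1 - 71232/79703 = 10.63%


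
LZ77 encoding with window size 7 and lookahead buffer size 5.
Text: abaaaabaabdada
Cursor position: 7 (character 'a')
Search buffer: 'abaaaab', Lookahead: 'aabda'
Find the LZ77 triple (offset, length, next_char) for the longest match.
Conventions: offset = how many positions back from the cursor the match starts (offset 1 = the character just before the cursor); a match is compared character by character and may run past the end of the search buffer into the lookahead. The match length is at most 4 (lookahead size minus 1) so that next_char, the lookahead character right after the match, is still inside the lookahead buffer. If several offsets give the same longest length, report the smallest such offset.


Try each offset into the search buffer:
  offset=1 (pos 6, char 'b'): match length 0
  offset=2 (pos 5, char 'a'): match length 1
  offset=3 (pos 4, char 'a'): match length 3
  offset=4 (pos 3, char 'a'): match length 2
  offset=5 (pos 2, char 'a'): match length 2
  offset=6 (pos 1, char 'b'): match length 0
  offset=7 (pos 0, char 'a'): match length 1
Longest match has length 3 at offset 3.
next_char = character at position 7 + 3 = 10 -> 'd'

Best match: offset=3, length=3 (matching 'aab' starting at position 4)
LZ77 triple: (3, 3, 'd')


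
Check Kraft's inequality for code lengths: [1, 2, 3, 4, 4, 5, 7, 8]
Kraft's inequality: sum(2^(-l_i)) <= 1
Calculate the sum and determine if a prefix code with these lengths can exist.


Sum = 2^(-1) + 2^(-2) + 2^(-3) + 2^(-4) + 2^(-4) + 2^(-5) + 2^(-7) + 2^(-8)
    = 0.5 + 0.25 + 0.125 + 0.0625 + 0.0625 + 0.03125 + 0.0078125 + 0.00390625
    = 267/256 = 1.04296875
Since 1.04296875 > 1, Kraft's inequality is NOT satisfied.
A prefix code with these lengths CANNOT exist.

Kraft sum = 1.04296875. Not satisfied.


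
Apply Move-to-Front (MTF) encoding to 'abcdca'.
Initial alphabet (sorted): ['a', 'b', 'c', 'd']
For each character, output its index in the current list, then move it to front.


MTF encoding:
'a': index 0 in ['a', 'b', 'c', 'd'] -> ['a', 'b', 'c', 'd']
'b': index 1 in ['a', 'b', 'c', 'd'] -> ['b', 'a', 'c', 'd']
'c': index 2 in ['b', 'a', 'c', 'd'] -> ['c', 'b', 'a', 'd']
'd': index 3 in ['c', 'b', 'a', 'd'] -> ['d', 'c', 'b', 'a']
'c': index 1 in ['d', 'c', 'b', 'a'] -> ['c', 'd', 'b', 'a']
'a': index 3 in ['c', 'd', 'b', 'a'] -> ['a', 'c', 'd', 'b']


Output: [0, 1, 2, 3, 1, 3]


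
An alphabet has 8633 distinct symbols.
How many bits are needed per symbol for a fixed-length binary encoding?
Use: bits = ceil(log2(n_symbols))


log2(8633) = 13.0756
Bracket: 2^13 = 8192 < 8633 <= 2^14 = 16384
So ceil(log2(8633)) = 14

bits = ceil(log2(8633)) = ceil(13.0756) = 14 bits


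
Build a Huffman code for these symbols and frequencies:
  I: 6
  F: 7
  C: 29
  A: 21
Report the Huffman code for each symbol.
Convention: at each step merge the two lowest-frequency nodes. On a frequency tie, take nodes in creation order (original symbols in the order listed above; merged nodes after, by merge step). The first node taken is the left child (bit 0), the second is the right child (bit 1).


Huffman tree construction:
Step 1: Merge I(6) + F(7) = 13
Step 2: Merge (I+F)(13) + A(21) = 34
Step 3: Merge C(29) + ((I+F)+A)(34) = 63
Read each symbol's code off the tree from the root (left child = 0, right child = 1).

Codes:
  I: 100 (length 3)
  F: 101 (length 3)
  C: 0 (length 1)
  A: 11 (length 2)
Average code length: 110/63 = 1.7460 bits/symbol


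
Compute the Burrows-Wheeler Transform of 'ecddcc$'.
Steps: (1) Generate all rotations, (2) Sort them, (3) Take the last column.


Rotations (sorted):
  0: $ecddcc -> last char: c
  1: c$ecddc -> last char: c
  2: cc$ecdd -> last char: d
  3: cddcc$e -> last char: e
  4: dcc$ecd -> last char: d
  5: ddcc$ec -> last char: c
  6: ecddcc$ -> last char: $


BWT = ccdedc$


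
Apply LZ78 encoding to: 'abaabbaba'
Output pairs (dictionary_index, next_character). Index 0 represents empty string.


LZ78 encoding steps:
Dictionary: {0: ''}
Step 1: w='' (idx 0), next='a' -> output (0, 'a'), add 'a' as idx 1
Step 2: w='' (idx 0), next='b' -> output (0, 'b'), add 'b' as idx 2
Step 3: w='a' (idx 1), next='a' -> output (1, 'a'), add 'aa' as idx 3
Step 4: w='b' (idx 2), next='b' -> output (2, 'b'), add 'bb' as idx 4
Step 5: w='a' (idx 1), next='b' -> output (1, 'b'), add 'ab' as idx 5
Step 6: w='a' (idx 1), end of input -> output (1, '')


Encoded: [(0, 'a'), (0, 'b'), (1, 'a'), (2, 'b'), (1, 'b'), (1, '')]


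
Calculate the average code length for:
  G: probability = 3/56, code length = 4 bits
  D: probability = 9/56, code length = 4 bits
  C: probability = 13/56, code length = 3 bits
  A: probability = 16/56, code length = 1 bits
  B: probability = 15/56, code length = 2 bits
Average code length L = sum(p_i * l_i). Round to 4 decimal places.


Weighted contributions p_i * l_i:
  G: (3/56) * 4 = 12/56
  D: (9/56) * 4 = 36/56
  C: (13/56) * 3 = 39/56
  A: (16/56) * 1 = 16/56
  B: (15/56) * 2 = 30/56
Sum = (12 + 36 + 39 + 16 + 30)/56 = 133/56

L = 133/56 = 2.3750 bits/symbol


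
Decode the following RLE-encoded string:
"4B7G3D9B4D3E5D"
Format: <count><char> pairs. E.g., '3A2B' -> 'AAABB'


Expanding each <count><char> pair:
  4B -> 'BBBB'
  7G -> 'GGGGGGG'
  3D -> 'DDD'
  9B -> 'BBBBBBBBB'
  4D -> 'DDDD'
  3E -> 'EEE'
  5D -> 'DDDDD'

Decoded = BBBBGGGGGGGDDDBBBBBBBBBDDDDEEEDDDDD


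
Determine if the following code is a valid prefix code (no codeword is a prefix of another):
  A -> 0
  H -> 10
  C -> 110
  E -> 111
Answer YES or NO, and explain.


Checking each pair (does one codeword prefix another?):
  A='0' vs H='10': no prefix
  A='0' vs C='110': no prefix
  A='0' vs E='111': no prefix
  H='10' vs A='0': no prefix
  H='10' vs C='110': no prefix
  H='10' vs E='111': no prefix
  C='110' vs A='0': no prefix
  C='110' vs H='10': no prefix
  C='110' vs E='111': no prefix
  E='111' vs A='0': no prefix
  E='111' vs H='10': no prefix
  E='111' vs C='110': no prefix
No violation found over all pairs.

YES -- this is a valid prefix code. No codeword is a prefix of any other codeword.


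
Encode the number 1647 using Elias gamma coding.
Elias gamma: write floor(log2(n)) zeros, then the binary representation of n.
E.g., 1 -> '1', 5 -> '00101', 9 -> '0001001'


num_bits = floor(log2(1647)) + 1 = 11
leading_zeros = num_bits - 1 = 10
binary(1647) = 11001101111

Elias gamma(1647) = '0000000000' + '11001101111' = 000000000011001101111 (21 bits)


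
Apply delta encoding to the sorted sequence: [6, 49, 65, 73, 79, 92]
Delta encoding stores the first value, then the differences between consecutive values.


First value: 6
Deltas:
  49 - 6 = 43
  65 - 49 = 16
  73 - 65 = 8
  79 - 73 = 6
  92 - 79 = 13


Delta encoded: [6, 43, 16, 8, 6, 13]


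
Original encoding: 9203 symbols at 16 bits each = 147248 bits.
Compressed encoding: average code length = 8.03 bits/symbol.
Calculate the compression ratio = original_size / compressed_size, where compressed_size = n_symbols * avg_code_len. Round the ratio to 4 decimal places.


original_size = n_symbols * orig_bits = 9203 * 16 = 147248 bits
compressed_size = n_symbols * avg_code_len = 9203 * 8.03 = 73900.09 bits
ratio = original_size / compressed_size = 147248 / 73900.09 = 1.9925

Compression ratio = 1.9925


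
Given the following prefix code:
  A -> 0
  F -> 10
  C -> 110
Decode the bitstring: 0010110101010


Decoding step by step:
Bits 0 -> A
Bits 0 -> A
Bits 10 -> F
Bits 110 -> C
Bits 10 -> F
Bits 10 -> F
Bits 10 -> F


Decoded message: AAFCFFF


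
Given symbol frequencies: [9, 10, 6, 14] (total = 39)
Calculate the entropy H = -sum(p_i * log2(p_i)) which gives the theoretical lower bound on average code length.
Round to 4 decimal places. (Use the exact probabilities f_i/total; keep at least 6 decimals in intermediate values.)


Per-symbol terms -p_i * log2(p_i) with p_i = f_i/39:
  p = 9/39 = 0.230769: log2(p) = -2.115477, -p*log2(p) = 0.488187
  p = 10/39 = 0.256410: log2(p) = -1.963474, -p*log2(p) = 0.503455
  p = 6/39 = 0.153846: log2(p) = -2.700440, -p*log2(p) = 0.415452
  p = 14/39 = 0.358974: log2(p) = -1.478047, -p*log2(p) = 0.530581
H = 0.488187 + 0.503455 + 0.415452 + 0.530581 = 1.937675

H = 1.9377 bits/symbol


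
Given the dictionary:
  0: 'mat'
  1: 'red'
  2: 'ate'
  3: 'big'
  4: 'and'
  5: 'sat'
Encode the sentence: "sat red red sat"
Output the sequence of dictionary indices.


Look up each word in the dictionary:
  'sat' -> 5
  'red' -> 1
  'red' -> 1
  'sat' -> 5

Encoded: [5, 1, 1, 5]


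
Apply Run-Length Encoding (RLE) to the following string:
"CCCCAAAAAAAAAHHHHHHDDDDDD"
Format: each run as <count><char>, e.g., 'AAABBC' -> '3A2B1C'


Scanning runs left to right:
  i=0: run of 'C' x 4 -> '4C'
  i=4: run of 'A' x 9 -> '9A'
  i=13: run of 'H' x 6 -> '6H'
  i=19: run of 'D' x 6 -> '6D'

RLE = 4C9A6H6D


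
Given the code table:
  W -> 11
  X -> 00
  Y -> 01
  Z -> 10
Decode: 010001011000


Decoding:
01 -> Y
00 -> X
01 -> Y
01 -> Y
10 -> Z
00 -> X


Result: YXYYZX


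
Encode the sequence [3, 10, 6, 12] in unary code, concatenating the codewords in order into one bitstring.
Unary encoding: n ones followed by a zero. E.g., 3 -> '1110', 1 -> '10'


Encode each number as n ones followed by a terminating 0:
  3 -> 1110 (4 bits)
  10 -> 11111111110 (11 bits)
  6 -> 1111110 (7 bits)
  12 -> 1111111111110 (13 bits)
Total length = 4 + 11 + 7 + 13 = 35 bits.

Unary([3, 10, 6, 12]) = 11101111111111011111101111111111110 (35 bits)


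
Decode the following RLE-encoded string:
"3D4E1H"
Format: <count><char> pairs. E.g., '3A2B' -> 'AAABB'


Expanding each <count><char> pair:
  3D -> 'DDD'
  4E -> 'EEEE'
  1H -> 'H'

Decoded = DDDEEEEH


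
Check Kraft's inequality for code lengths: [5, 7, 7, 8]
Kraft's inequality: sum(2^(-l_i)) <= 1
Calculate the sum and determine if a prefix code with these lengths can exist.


Sum = 2^(-5) + 2^(-7) + 2^(-7) + 2^(-8)
    = 0.03125 + 0.0078125 + 0.0078125 + 0.00390625
    = 13/256 = 0.05078125
Since 0.05078125 <= 1, Kraft's inequality IS satisfied.
A prefix code with these lengths CAN exist.

Kraft sum = 0.05078125. Satisfied.


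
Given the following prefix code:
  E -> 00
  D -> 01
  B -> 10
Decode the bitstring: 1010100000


Decoding step by step:
Bits 10 -> B
Bits 10 -> B
Bits 10 -> B
Bits 00 -> E
Bits 00 -> E


Decoded message: BBBEE


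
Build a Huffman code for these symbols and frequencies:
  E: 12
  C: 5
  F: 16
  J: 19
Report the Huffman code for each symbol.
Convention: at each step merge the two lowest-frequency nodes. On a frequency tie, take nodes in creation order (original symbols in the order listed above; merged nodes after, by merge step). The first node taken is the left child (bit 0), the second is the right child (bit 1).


Huffman tree construction:
Step 1: Merge C(5) + E(12) = 17
Step 2: Merge F(16) + (C+E)(17) = 33
Step 3: Merge J(19) + (F+(C+E))(33) = 52
Read each symbol's code off the tree from the root (left child = 0, right child = 1).

Codes:
  E: 111 (length 3)
  C: 110 (length 3)
  F: 10 (length 2)
  J: 0 (length 1)
Average code length: 102/52 = 1.9615 bits/symbol


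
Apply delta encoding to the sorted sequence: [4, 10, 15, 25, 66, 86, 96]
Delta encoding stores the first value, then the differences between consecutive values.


First value: 4
Deltas:
  10 - 4 = 6
  15 - 10 = 5
  25 - 15 = 10
  66 - 25 = 41
  86 - 66 = 20
  96 - 86 = 10


Delta encoded: [4, 6, 5, 10, 41, 20, 10]


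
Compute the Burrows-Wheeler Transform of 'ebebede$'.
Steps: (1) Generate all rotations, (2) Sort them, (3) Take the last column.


Rotations (sorted):
  0: $ebebede -> last char: e
  1: bebede$e -> last char: e
  2: bede$ebe -> last char: e
  3: de$ebebe -> last char: e
  4: e$ebebed -> last char: d
  5: ebebede$ -> last char: $
  6: ebede$eb -> last char: b
  7: ede$ebeb -> last char: b


BWT = eeeed$bb


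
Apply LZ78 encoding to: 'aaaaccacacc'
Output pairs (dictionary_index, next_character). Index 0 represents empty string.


LZ78 encoding steps:
Dictionary: {0: ''}
Step 1: w='' (idx 0), next='a' -> output (0, 'a'), add 'a' as idx 1
Step 2: w='a' (idx 1), next='a' -> output (1, 'a'), add 'aa' as idx 2
Step 3: w='a' (idx 1), next='c' -> output (1, 'c'), add 'ac' as idx 3
Step 4: w='' (idx 0), next='c' -> output (0, 'c'), add 'c' as idx 4
Step 5: w='ac' (idx 3), next='a' -> output (3, 'a'), add 'aca' as idx 5
Step 6: w='c' (idx 4), next='c' -> output (4, 'c'), add 'cc' as idx 6


Encoded: [(0, 'a'), (1, 'a'), (1, 'c'), (0, 'c'), (3, 'a'), (4, 'c')]


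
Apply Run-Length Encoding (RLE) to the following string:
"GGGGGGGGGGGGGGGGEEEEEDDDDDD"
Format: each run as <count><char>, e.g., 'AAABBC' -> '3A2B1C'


Scanning runs left to right:
  i=0: run of 'G' x 16 -> '16G'
  i=16: run of 'E' x 5 -> '5E'
  i=21: run of 'D' x 6 -> '6D'

RLE = 16G5E6D


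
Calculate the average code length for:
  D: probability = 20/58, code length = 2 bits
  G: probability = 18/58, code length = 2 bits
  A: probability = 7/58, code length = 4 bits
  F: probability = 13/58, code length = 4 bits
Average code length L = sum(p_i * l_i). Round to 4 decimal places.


Weighted contributions p_i * l_i:
  D: (20/58) * 2 = 40/58
  G: (18/58) * 2 = 36/58
  A: (7/58) * 4 = 28/58
  F: (13/58) * 4 = 52/58
Sum = (40 + 36 + 28 + 52)/58 = 156/58

L = 156/58 = 2.6897 bits/symbol


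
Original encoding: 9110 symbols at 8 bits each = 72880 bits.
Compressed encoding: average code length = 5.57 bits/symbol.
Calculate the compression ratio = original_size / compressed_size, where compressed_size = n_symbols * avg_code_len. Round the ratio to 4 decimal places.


original_size = n_symbols * orig_bits = 9110 * 8 = 72880 bits
compressed_size = n_symbols * avg_code_len = 9110 * 5.57 = 50742.7 bits
ratio = original_size / compressed_size = 72880 / 50742.7 = 1.4363

Compression ratio = 1.4363


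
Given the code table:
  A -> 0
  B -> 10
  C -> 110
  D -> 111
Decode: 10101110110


Decoding:
10 -> B
10 -> B
111 -> D
0 -> A
110 -> C


Result: BBDAC


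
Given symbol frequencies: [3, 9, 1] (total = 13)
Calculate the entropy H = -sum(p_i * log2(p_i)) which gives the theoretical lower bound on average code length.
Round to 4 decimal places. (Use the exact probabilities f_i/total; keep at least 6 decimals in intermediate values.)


Per-symbol terms -p_i * log2(p_i) with p_i = f_i/13:
  p = 3/13 = 0.230769: log2(p) = -2.115477, -p*log2(p) = 0.488187
  p = 9/13 = 0.692308: log2(p) = -0.530515, -p*log2(p) = 0.367279
  p = 1/13 = 0.076923: log2(p) = -3.700440, -p*log2(p) = 0.284649
H = 0.488187 + 0.367279 + 0.284649 = 1.140115

H = 1.1401 bits/symbol


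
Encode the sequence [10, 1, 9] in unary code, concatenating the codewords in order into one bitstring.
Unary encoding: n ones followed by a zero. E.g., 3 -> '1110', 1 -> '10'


Encode each number as n ones followed by a terminating 0:
  10 -> 11111111110 (11 bits)
  1 -> 10 (2 bits)
  9 -> 1111111110 (10 bits)
Total length = 11 + 2 + 10 = 23 bits.

Unary([10, 1, 9]) = 11111111110101111111110 (23 bits)


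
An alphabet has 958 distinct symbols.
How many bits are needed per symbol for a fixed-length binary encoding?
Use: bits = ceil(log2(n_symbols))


log2(958) = 9.9039
Bracket: 2^9 = 512 < 958 <= 2^10 = 1024
So ceil(log2(958)) = 10

bits = ceil(log2(958)) = ceil(9.9039) = 10 bits


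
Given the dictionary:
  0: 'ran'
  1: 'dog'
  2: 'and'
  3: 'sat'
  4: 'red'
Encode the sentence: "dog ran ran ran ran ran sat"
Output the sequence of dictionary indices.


Look up each word in the dictionary:
  'dog' -> 1
  'ran' -> 0
  'ran' -> 0
  'ran' -> 0
  'ran' -> 0
  'ran' -> 0
  'sat' -> 3

Encoded: [1, 0, 0, 0, 0, 0, 3]


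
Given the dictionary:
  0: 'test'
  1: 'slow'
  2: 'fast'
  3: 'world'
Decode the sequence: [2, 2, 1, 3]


Look up each index in the dictionary:
  2 -> 'fast'
  2 -> 'fast'
  1 -> 'slow'
  3 -> 'world'

Decoded: "fast fast slow world"


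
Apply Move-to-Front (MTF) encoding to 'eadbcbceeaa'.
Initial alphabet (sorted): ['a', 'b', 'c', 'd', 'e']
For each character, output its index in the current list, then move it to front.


MTF encoding:
'e': index 4 in ['a', 'b', 'c', 'd', 'e'] -> ['e', 'a', 'b', 'c', 'd']
'a': index 1 in ['e', 'a', 'b', 'c', 'd'] -> ['a', 'e', 'b', 'c', 'd']
'd': index 4 in ['a', 'e', 'b', 'c', 'd'] -> ['d', 'a', 'e', 'b', 'c']
'b': index 3 in ['d', 'a', 'e', 'b', 'c'] -> ['b', 'd', 'a', 'e', 'c']
'c': index 4 in ['b', 'd', 'a', 'e', 'c'] -> ['c', 'b', 'd', 'a', 'e']
'b': index 1 in ['c', 'b', 'd', 'a', 'e'] -> ['b', 'c', 'd', 'a', 'e']
'c': index 1 in ['b', 'c', 'd', 'a', 'e'] -> ['c', 'b', 'd', 'a', 'e']
'e': index 4 in ['c', 'b', 'd', 'a', 'e'] -> ['e', 'c', 'b', 'd', 'a']
'e': index 0 in ['e', 'c', 'b', 'd', 'a'] -> ['e', 'c', 'b', 'd', 'a']
'a': index 4 in ['e', 'c', 'b', 'd', 'a'] -> ['a', 'e', 'c', 'b', 'd']
'a': index 0 in ['a', 'e', 'c', 'b', 'd'] -> ['a', 'e', 'c', 'b', 'd']


Output: [4, 1, 4, 3, 4, 1, 1, 4, 0, 4, 0]


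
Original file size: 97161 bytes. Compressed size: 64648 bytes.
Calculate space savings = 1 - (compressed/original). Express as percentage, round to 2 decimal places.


ratio = compressed/original = 64648/97161 = 0.66537
savings = 1 - ratio = 1 - 0.66537 = 0.33463
as a percentage: 0.33463 * 100 = 33.46%

Space savings = 1 - 64648/97161 = 33.46%


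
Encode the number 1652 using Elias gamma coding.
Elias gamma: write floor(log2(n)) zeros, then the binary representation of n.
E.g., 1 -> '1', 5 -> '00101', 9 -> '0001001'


num_bits = floor(log2(1652)) + 1 = 11
leading_zeros = num_bits - 1 = 10
binary(1652) = 11001110100

Elias gamma(1652) = '0000000000' + '11001110100' = 000000000011001110100 (21 bits)


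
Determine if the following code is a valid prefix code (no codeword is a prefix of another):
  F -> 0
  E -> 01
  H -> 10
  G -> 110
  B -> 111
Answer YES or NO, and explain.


Checking each pair (does one codeword prefix another?):
  F='0' vs E='01': prefix -- VIOLATION

NO -- this is NOT a valid prefix code. F (0) is a prefix of E (01).


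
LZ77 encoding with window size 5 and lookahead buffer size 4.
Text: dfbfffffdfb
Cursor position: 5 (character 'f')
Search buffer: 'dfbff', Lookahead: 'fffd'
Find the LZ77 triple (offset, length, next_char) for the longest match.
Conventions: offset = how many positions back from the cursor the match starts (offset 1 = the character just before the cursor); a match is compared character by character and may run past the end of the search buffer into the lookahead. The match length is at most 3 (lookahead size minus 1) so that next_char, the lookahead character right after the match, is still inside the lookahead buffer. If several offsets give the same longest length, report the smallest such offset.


Try each offset into the search buffer:
  offset=1 (pos 4, char 'f'): match length 3
  offset=2 (pos 3, char 'f'): match length 3
  offset=3 (pos 2, char 'b'): match length 0
  offset=4 (pos 1, char 'f'): match length 1
  offset=5 (pos 0, char 'd'): match length 0
Longest match has length 3, found at offsets 1, 2; take the smallest, offset 1.
next_char = character at position 5 + 3 = 8 -> 'd'

Best match: offset=1, length=3 (matching 'fff' starting at position 4)
LZ77 triple: (1, 3, 'd')


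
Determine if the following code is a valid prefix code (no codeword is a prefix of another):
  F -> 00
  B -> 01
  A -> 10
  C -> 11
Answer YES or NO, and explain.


Checking each pair (does one codeword prefix another?):
  F='00' vs B='01': no prefix
  F='00' vs A='10': no prefix
  F='00' vs C='11': no prefix
  B='01' vs F='00': no prefix
  B='01' vs A='10': no prefix
  B='01' vs C='11': no prefix
  A='10' vs F='00': no prefix
  A='10' vs B='01': no prefix
  A='10' vs C='11': no prefix
  C='11' vs F='00': no prefix
  C='11' vs B='01': no prefix
  C='11' vs A='10': no prefix
No violation found over all pairs.

YES -- this is a valid prefix code. No codeword is a prefix of any other codeword.


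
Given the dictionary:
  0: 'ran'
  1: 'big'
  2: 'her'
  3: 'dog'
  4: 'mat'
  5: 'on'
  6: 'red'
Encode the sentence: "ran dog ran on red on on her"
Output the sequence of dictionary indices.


Look up each word in the dictionary:
  'ran' -> 0
  'dog' -> 3
  'ran' -> 0
  'on' -> 5
  'red' -> 6
  'on' -> 5
  'on' -> 5
  'her' -> 2

Encoded: [0, 3, 0, 5, 6, 5, 5, 2]


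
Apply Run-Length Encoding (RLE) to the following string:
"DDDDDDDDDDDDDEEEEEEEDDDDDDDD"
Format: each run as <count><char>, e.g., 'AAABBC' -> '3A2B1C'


Scanning runs left to right:
  i=0: run of 'D' x 13 -> '13D'
  i=13: run of 'E' x 7 -> '7E'
  i=20: run of 'D' x 8 -> '8D'

RLE = 13D7E8D


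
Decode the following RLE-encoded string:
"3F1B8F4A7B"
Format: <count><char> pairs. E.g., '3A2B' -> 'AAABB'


Expanding each <count><char> pair:
  3F -> 'FFF'
  1B -> 'B'
  8F -> 'FFFFFFFF'
  4A -> 'AAAA'
  7B -> 'BBBBBBB'

Decoded = FFFBFFFFFFFFAAAABBBBBBB


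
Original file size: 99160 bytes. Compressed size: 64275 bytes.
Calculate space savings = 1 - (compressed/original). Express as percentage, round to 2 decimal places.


ratio = compressed/original = 64275/99160 = 0.648195
savings = 1 - ratio = 1 - 0.648195 = 0.351805
as a percentage: 0.351805 * 100 = 35.18%

Space savings = 1 - 64275/99160 = 35.18%


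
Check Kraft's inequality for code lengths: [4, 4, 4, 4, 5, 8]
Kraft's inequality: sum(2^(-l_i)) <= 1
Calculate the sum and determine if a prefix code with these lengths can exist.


Sum = 2^(-4) + 2^(-4) + 2^(-4) + 2^(-4) + 2^(-5) + 2^(-8)
    = 0.0625 + 0.0625 + 0.0625 + 0.0625 + 0.03125 + 0.00390625
    = 73/256 = 0.28515625
Since 0.28515625 <= 1, Kraft's inequality IS satisfied.
A prefix code with these lengths CAN exist.

Kraft sum = 0.28515625. Satisfied.


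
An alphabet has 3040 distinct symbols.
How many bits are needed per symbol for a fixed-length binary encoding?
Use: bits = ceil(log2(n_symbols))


log2(3040) = 11.5699
Bracket: 2^11 = 2048 < 3040 <= 2^12 = 4096
So ceil(log2(3040)) = 12

bits = ceil(log2(3040)) = ceil(11.5699) = 12 bits


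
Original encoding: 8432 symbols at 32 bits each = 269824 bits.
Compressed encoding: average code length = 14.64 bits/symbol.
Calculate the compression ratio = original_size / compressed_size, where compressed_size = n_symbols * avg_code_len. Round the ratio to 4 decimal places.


original_size = n_symbols * orig_bits = 8432 * 32 = 269824 bits
compressed_size = n_symbols * avg_code_len = 8432 * 14.64 = 123444.48 bits
ratio = original_size / compressed_size = 269824 / 123444.48 = 2.1858

Compression ratio = 2.1858


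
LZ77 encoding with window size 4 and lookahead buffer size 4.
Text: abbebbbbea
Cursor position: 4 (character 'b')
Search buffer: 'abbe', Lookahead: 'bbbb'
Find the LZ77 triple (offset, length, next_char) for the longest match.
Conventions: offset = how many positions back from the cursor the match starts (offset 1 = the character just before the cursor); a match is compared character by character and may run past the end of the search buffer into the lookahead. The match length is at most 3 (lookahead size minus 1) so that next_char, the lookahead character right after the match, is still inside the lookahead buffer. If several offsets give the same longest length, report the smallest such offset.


Try each offset into the search buffer:
  offset=1 (pos 3, char 'e'): match length 0
  offset=2 (pos 2, char 'b'): match length 1
  offset=3 (pos 1, char 'b'): match length 2
  offset=4 (pos 0, char 'a'): match length 0
Longest match has length 2 at offset 3.
next_char = character at position 4 + 2 = 6 -> 'b'

Best match: offset=3, length=2 (matching 'bb' starting at position 1)
LZ77 triple: (3, 2, 'b')


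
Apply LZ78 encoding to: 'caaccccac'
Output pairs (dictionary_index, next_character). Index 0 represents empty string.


LZ78 encoding steps:
Dictionary: {0: ''}
Step 1: w='' (idx 0), next='c' -> output (0, 'c'), add 'c' as idx 1
Step 2: w='' (idx 0), next='a' -> output (0, 'a'), add 'a' as idx 2
Step 3: w='a' (idx 2), next='c' -> output (2, 'c'), add 'ac' as idx 3
Step 4: w='c' (idx 1), next='c' -> output (1, 'c'), add 'cc' as idx 4
Step 5: w='c' (idx 1), next='a' -> output (1, 'a'), add 'ca' as idx 5
Step 6: w='c' (idx 1), end of input -> output (1, '')


Encoded: [(0, 'c'), (0, 'a'), (2, 'c'), (1, 'c'), (1, 'a'), (1, '')]


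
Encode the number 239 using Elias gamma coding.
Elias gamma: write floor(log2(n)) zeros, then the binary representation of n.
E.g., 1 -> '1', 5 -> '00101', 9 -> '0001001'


num_bits = floor(log2(239)) + 1 = 8
leading_zeros = num_bits - 1 = 7
binary(239) = 11101111

Elias gamma(239) = '0000000' + '11101111' = 000000011101111 (15 bits)


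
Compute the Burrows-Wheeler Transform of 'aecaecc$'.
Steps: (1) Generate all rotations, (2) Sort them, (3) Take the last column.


Rotations (sorted):
  0: $aecaecc -> last char: c
  1: aecaecc$ -> last char: $
  2: aecc$aec -> last char: c
  3: c$aecaec -> last char: c
  4: caecc$ae -> last char: e
  5: cc$aecae -> last char: e
  6: ecaecc$a -> last char: a
  7: ecc$aeca -> last char: a


BWT = c$cceeaa


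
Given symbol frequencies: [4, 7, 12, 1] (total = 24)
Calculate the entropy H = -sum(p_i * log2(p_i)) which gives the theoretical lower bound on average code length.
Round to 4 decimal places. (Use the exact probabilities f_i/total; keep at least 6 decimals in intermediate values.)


Per-symbol terms -p_i * log2(p_i) with p_i = f_i/24:
  p = 4/24 = 0.166667: log2(p) = -2.584963, -p*log2(p) = 0.430827
  p = 7/24 = 0.291667: log2(p) = -1.777608, -p*log2(p) = 0.518469
  p = 12/24 = 0.500000: log2(p) = -1.000000, -p*log2(p) = 0.500000
  p = 1/24 = 0.041667: log2(p) = -4.584963, -p*log2(p) = 0.191040
H = 0.430827 + 0.518469 + 0.500000 + 0.191040 = 1.640336

H = 1.6403 bits/symbol


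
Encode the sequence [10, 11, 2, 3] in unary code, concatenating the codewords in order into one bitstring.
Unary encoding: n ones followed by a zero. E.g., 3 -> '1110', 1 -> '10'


Encode each number as n ones followed by a terminating 0:
  10 -> 11111111110 (11 bits)
  11 -> 111111111110 (12 bits)
  2 -> 110 (3 bits)
  3 -> 1110 (4 bits)
Total length = 11 + 12 + 3 + 4 = 30 bits.

Unary([10, 11, 2, 3]) = 111111111101111111111101101110 (30 bits)


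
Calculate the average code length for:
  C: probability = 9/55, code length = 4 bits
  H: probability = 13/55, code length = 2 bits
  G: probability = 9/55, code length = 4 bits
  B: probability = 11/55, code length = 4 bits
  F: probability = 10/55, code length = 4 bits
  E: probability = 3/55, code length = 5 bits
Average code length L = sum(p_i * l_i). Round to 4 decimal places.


Weighted contributions p_i * l_i:
  C: (9/55) * 4 = 36/55
  H: (13/55) * 2 = 26/55
  G: (9/55) * 4 = 36/55
  B: (11/55) * 4 = 44/55
  F: (10/55) * 4 = 40/55
  E: (3/55) * 5 = 15/55
Sum = (36 + 26 + 36 + 44 + 40 + 15)/55 = 197/55

L = 197/55 = 3.5818 bits/symbol


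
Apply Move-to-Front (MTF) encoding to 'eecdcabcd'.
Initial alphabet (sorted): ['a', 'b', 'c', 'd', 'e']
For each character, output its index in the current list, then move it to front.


MTF encoding:
'e': index 4 in ['a', 'b', 'c', 'd', 'e'] -> ['e', 'a', 'b', 'c', 'd']
'e': index 0 in ['e', 'a', 'b', 'c', 'd'] -> ['e', 'a', 'b', 'c', 'd']
'c': index 3 in ['e', 'a', 'b', 'c', 'd'] -> ['c', 'e', 'a', 'b', 'd']
'd': index 4 in ['c', 'e', 'a', 'b', 'd'] -> ['d', 'c', 'e', 'a', 'b']
'c': index 1 in ['d', 'c', 'e', 'a', 'b'] -> ['c', 'd', 'e', 'a', 'b']
'a': index 3 in ['c', 'd', 'e', 'a', 'b'] -> ['a', 'c', 'd', 'e', 'b']
'b': index 4 in ['a', 'c', 'd', 'e', 'b'] -> ['b', 'a', 'c', 'd', 'e']
'c': index 2 in ['b', 'a', 'c', 'd', 'e'] -> ['c', 'b', 'a', 'd', 'e']
'd': index 3 in ['c', 'b', 'a', 'd', 'e'] -> ['d', 'c', 'b', 'a', 'e']


Output: [4, 0, 3, 4, 1, 3, 4, 2, 3]


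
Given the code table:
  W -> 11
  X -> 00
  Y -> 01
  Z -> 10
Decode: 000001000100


Decoding:
00 -> X
00 -> X
01 -> Y
00 -> X
01 -> Y
00 -> X


Result: XXYXYX


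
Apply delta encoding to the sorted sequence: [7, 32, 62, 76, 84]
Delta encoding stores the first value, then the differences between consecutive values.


First value: 7
Deltas:
  32 - 7 = 25
  62 - 32 = 30
  76 - 62 = 14
  84 - 76 = 8


Delta encoded: [7, 25, 30, 14, 8]


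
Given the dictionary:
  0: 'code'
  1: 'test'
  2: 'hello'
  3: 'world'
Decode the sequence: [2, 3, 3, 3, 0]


Look up each index in the dictionary:
  2 -> 'hello'
  3 -> 'world'
  3 -> 'world'
  3 -> 'world'
  0 -> 'code'

Decoded: "hello world world world code"


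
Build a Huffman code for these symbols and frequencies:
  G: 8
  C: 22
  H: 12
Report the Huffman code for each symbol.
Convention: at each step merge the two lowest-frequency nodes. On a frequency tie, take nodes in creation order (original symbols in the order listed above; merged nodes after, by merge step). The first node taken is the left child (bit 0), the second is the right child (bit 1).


Huffman tree construction:
Step 1: Merge G(8) + H(12) = 20
Step 2: Merge (G+H)(20) + C(22) = 42
Read each symbol's code off the tree from the root (left child = 0, right child = 1).

Codes:
  G: 00 (length 2)
  C: 1 (length 1)
  H: 01 (length 2)
Average code length: 62/42 = 1.4762 bits/symbol


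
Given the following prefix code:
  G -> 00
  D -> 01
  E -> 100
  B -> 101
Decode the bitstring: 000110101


Decoding step by step:
Bits 00 -> G
Bits 01 -> D
Bits 101 -> B
Bits 01 -> D


Decoded message: GDBD


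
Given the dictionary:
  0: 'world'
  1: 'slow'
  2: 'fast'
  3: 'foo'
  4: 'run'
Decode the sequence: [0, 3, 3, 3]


Look up each index in the dictionary:
  0 -> 'world'
  3 -> 'foo'
  3 -> 'foo'
  3 -> 'foo'

Decoded: "world foo foo foo"


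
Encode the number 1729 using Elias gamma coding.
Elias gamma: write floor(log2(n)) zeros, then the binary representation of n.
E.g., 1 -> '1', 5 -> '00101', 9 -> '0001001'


num_bits = floor(log2(1729)) + 1 = 11
leading_zeros = num_bits - 1 = 10
binary(1729) = 11011000001

Elias gamma(1729) = '0000000000' + '11011000001' = 000000000011011000001 (21 bits)


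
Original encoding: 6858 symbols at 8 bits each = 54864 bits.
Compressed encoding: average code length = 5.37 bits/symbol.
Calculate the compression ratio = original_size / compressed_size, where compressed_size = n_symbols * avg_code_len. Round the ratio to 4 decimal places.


original_size = n_symbols * orig_bits = 6858 * 8 = 54864 bits
compressed_size = n_symbols * avg_code_len = 6858 * 5.37 = 36827.46 bits
ratio = original_size / compressed_size = 54864 / 36827.46 = 1.4898

Compression ratio = 1.4898


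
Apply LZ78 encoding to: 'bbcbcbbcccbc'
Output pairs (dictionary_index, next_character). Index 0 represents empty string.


LZ78 encoding steps:
Dictionary: {0: ''}
Step 1: w='' (idx 0), next='b' -> output (0, 'b'), add 'b' as idx 1
Step 2: w='b' (idx 1), next='c' -> output (1, 'c'), add 'bc' as idx 2
Step 3: w='bc' (idx 2), next='b' -> output (2, 'b'), add 'bcb' as idx 3
Step 4: w='bc' (idx 2), next='c' -> output (2, 'c'), add 'bcc' as idx 4
Step 5: w='' (idx 0), next='c' -> output (0, 'c'), add 'c' as idx 5
Step 6: w='bc' (idx 2), end of input -> output (2, '')


Encoded: [(0, 'b'), (1, 'c'), (2, 'b'), (2, 'c'), (0, 'c'), (2, '')]
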